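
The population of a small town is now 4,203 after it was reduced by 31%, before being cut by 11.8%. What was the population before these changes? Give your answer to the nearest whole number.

The overall multiplier applied was 0.69 × 0.882 = 0.60858.
So the original population was 4,203 ÷ 0.60858 ≈ 6,906.

6,906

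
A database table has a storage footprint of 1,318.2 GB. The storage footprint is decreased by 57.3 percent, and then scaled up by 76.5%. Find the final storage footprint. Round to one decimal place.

993.5 GB

Each change multiplies by a factor: 0.427 × 1.765 = 0.753655.
1,318.2 × 0.753655 = 993.468021 ≈ 993.5.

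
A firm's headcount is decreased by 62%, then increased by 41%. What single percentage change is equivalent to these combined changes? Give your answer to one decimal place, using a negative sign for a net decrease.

-46.4%

The combined multiplier is 0.38 × 1.41 = 0.5358.
That corresponds to a decrease of 46.4%.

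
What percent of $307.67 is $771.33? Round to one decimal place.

250.7%

$771.33 ÷ $307.67 ≈ 250.7%.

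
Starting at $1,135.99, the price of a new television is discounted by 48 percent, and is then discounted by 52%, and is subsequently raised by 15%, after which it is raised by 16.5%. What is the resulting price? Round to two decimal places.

$379.88

48% decrease: $1,135.99 × 0.52 = $590.7148.
52% decrease: $590.7148 × 0.48 = $283.543104.
After the 15% increase: $283.543104 × 1.15 = $326.0745696.
16.5% increase: $326.0745696 × 1.165 = $379.876873584 ≈ $379.88.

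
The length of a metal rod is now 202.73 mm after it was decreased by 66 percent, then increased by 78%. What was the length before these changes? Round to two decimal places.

Undoing the 78% increase: 202.73 ÷ 1.78 ≈ 113.893258.
Undoing the 66% decrease: 113.893258 ÷ 0.34 ≈ 334.98 mm.

334.98 mm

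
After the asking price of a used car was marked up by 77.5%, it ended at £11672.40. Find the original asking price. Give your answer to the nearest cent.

The overall multiplier applied was 1.775.
So the original asking price was £11672.40 ÷ 1.775 = £6576.00.

£6576.00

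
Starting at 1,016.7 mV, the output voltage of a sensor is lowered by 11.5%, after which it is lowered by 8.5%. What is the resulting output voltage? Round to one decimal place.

823.3 mV

Apply the 11.5% decrease: 1,016.7 × 0.885 = 899.7795.
8.5% decrease: 899.7795 × 0.915 = 823.2982425 ≈ 823.3.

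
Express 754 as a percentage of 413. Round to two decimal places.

182.57%

754 ÷ 413 ≈ 182.57%.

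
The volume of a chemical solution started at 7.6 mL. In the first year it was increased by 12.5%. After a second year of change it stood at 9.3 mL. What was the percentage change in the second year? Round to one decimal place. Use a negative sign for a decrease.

After the first year: 7.6 × 1.125 = 8.55.
Second-year multiplier: 9.3 ÷ 8.55 ≈ 1.08772.
That is a change of 8.8%.

8.8%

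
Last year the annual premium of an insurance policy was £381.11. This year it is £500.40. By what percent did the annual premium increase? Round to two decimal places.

31.30%

Change: £500.40 − £381.11 = £119.29.
Relative to the original: £119.29 ÷ £381.11 ≈ 31.30%.
So the annual premium increased by 31.30%.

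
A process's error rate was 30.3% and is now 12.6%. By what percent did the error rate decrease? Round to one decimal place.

58.4%

The change is 12.6 − 30.3 = -17.7 percentage points.
Relative to the original 30.3%, that is -17.7 ÷ 30.3 ≈ -58.4%.
So the error rate fell by 58.4%.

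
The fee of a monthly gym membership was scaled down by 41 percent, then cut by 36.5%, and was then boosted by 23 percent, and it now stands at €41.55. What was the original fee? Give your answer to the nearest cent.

The overall multiplier applied was 0.59 × 0.635 × 1.23 = 0.4608195.
So the original fee was €41.55 ÷ 0.4608195 ≈ €90.17.

€90.17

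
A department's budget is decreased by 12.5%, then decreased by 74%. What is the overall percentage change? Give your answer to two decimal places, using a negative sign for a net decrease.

-77.25%

A 12.5% decrease multiplies by 0.875.
Then a 74% decrease: 0.875 × 0.26 = 0.2275.
Overall factor 0.2275, i.e. -77.25%.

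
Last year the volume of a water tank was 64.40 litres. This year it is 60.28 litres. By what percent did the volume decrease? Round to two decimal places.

Change: 60.28 − 64.40 = -4.12.
Relative to the original: -4.12 ÷ 64.40 ≈ -6.40%.
So the volume decreased by 6.40%.

6.40%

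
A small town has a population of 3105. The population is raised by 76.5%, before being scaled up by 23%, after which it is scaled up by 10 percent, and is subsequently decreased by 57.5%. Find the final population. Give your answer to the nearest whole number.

3151

76.5% increase: 3105 × 1.765 = 5480.325.
Apply the 23% increase: 5480.325 × 1.23 = 6740.79975.
10% increase: 6740.79975 × 1.1 = 7414.879725.
Apply the 57.5% decrease: 7414.879725 × 0.425 = 3151.323883125 ≈ 3151.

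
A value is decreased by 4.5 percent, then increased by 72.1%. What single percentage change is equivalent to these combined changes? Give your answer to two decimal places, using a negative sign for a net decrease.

64.36%

A 4.5% decrease multiplies by 0.955.
Then a 72.1% increase: 0.955 × 1.721 = 1.643555.
Overall factor 1.643555, i.e. 64.36%.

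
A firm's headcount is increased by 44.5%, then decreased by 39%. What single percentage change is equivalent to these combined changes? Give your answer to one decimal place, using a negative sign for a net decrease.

A 44.5% increase multiplies by 1.445.
Then a 39% decrease: 1.445 × 0.61 = 0.88145.
Overall factor 0.88145, i.e. -11.9%.

-11.9%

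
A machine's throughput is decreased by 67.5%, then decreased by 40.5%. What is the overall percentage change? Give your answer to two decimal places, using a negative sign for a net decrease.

-80.66%

A 67.5% decrease multiplies by 0.325.
Then a 40.5% decrease: 0.325 × 0.595 = 0.193375.
Overall factor 0.193375, i.e. -80.66%.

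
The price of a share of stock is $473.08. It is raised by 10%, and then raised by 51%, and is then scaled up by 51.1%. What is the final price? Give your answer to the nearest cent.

$1187.32

Each change multiplies by a factor: 1.1 × 1.51 × 1.511 = 2.509771.
$473.08 × 2.509771 = $1187.32246468 ≈ $1187.32.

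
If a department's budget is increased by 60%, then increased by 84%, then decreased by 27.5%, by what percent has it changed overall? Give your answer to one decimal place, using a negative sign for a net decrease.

113.4%

A 60% increase multiplies by 1.6.
Then an 84% increase: 1.6 × 1.84 = 2.944.
Then a 27.5% decrease: 2.944 × 0.725 = 2.1344.
Overall factor 2.1344, i.e. 113.4%.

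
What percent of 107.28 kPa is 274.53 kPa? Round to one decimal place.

274.53 kPa ÷ 107.28 kPa ≈ 255.9%.

255.9%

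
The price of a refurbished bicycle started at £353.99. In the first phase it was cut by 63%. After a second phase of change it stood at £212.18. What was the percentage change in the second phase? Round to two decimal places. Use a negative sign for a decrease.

62.00%

After the first phase: £353.99 × 0.37 = £130.9763.
Second-phase multiplier: £212.18 ÷ £130.9763 ≈ 1.619988.
That is a change of 62.00%.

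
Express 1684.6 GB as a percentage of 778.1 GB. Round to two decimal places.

1684.6 GB ÷ 778.1 GB ≈ 216.50%.

216.50%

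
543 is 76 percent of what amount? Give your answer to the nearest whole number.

543 ÷ 0.76 ≈ 714.

714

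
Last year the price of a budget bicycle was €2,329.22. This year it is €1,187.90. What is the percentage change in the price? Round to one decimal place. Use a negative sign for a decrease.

-49.0%

Change: €1,187.90 − €2,329.22 = -€1,141.32.
Relative to the original: -€1,141.32 ÷ €2,329.22 ≈ -49.0%.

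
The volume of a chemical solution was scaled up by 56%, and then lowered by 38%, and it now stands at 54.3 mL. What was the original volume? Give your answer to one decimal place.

The overall multiplier applied was 1.56 × 0.62 = 0.9672.
So the original volume was 54.3 ÷ 0.9672 ≈ 56.1 mL.

56.1 mL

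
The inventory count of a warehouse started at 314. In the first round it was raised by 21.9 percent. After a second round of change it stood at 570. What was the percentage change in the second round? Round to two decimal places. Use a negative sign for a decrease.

After the first round: 314 × 1.219 = 382.766.
Second-round multiplier: 570 ÷ 382.766 ≈ 1.48916.
That is a change of 48.92%.

48.92%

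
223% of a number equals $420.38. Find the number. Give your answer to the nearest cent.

$188.51

$420.38 ÷ 2.23 ≈ $188.51.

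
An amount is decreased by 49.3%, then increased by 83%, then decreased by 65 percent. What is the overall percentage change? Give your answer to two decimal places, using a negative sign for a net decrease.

-67.53%

The combined multiplier is 0.507 × 1.83 × 0.35 = 0.3247335.
That corresponds to a decrease of 67.53%.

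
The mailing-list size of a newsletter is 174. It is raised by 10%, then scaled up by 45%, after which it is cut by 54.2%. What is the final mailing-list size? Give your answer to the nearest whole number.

127

Each change multiplies by a factor: 1.1 × 1.45 × 0.458 = 0.73051.
174 × 0.73051 = 127.10874 ≈ 127.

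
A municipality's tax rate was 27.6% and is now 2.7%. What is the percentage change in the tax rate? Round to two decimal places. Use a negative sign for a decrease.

The change is 2.7 − 27.6 = -24.9 percentage points.
Relative to the original 27.6%, that is -24.9 ÷ 27.6 ≈ -90.22%.

-90.22%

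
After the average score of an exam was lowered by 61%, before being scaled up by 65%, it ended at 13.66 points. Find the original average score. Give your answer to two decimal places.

21.23 points

Undoing the 65% increase: 13.66 ÷ 1.65 ≈ 8.278788.
Undoing the 61% decrease: 8.278788 ÷ 0.39 ≈ 21.23 points.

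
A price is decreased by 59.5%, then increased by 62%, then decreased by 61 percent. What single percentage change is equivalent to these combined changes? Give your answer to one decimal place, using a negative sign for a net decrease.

The combined multiplier is 0.405 × 1.62 × 0.39 = 0.255879.
That corresponds to a decrease of 74.4%.

-74.4%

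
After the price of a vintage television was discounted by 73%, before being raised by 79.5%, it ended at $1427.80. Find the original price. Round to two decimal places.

Undoing the 79.5% increase: $1427.80 ÷ 1.795 ≈ $795.431755.
Undoing the 73% decrease: $795.431755 ÷ 0.27 ≈ $2946.04.

$2946.04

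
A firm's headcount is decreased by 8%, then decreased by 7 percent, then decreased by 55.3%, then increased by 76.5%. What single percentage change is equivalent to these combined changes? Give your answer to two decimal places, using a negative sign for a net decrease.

An 8% decrease multiplies by 0.92.
Then a 7% decrease: 0.92 × 0.93 = 0.8556.
Then a 55.3% decrease: 0.8556 × 0.447 = 0.3824532.
Then a 76.5% increase: 0.3824532 × 1.765 = 0.675029898.
Overall factor 0.675029898, i.e. -32.50%.

-32.50%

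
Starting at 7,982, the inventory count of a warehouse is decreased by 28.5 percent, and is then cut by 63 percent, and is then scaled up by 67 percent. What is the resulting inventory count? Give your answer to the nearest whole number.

3,526

Each change multiplies by a factor: 0.715 × 0.37 × 1.67 = 0.4417985.
7,982 × 0.4417985 = 3526.435627 ≈ 3,526.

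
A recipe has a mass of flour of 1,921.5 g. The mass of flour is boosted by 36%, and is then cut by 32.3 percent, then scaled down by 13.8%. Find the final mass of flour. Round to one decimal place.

1,525.0 g

Apply the 36% increase: 1,921.5 × 1.36 = 2613.24.
Apply the 32.3% decrease: 2613.24 × 0.677 = 1769.16348.
13.8% decrease: 1769.16348 × 0.862 = 1525.01891976 ≈ 1,525.0.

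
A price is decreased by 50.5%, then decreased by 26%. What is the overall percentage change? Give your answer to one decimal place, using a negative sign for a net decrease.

A 50.5% decrease multiplies by 0.495.
Then a 26% decrease: 0.495 × 0.74 = 0.3663.
Overall factor 0.3663, i.e. -63.4%.

-63.4%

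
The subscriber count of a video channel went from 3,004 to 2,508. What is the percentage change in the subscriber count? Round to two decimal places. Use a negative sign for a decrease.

-16.51%

Change: 2,508 − 3,004 = -496.
Relative to the original: -496 ÷ 3,004 ≈ -16.51%.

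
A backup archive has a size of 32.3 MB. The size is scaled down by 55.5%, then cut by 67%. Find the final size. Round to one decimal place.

4.7 MB

Each change multiplies by a factor: 0.445 × 0.33 = 0.14685.
32.3 × 0.14685 = 4.743255 ≈ 4.7.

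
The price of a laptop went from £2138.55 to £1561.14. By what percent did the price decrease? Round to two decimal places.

Change: £1561.14 − £2138.55 = -£577.41.
Relative to the original: -£577.41 ÷ £2138.55 ≈ -27.00%.
So the price decreased by 27.00%.

27.00%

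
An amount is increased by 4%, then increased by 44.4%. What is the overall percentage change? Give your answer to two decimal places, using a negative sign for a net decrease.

50.18%

A 4% increase multiplies by 1.04.
Then a 44.4% increase: 1.04 × 1.444 = 1.50176.
Overall factor 1.50176, i.e. 50.18%.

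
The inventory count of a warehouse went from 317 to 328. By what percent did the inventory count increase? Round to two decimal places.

3.47%

Change: 328 − 317 = 11.
Relative to the original: 11 ÷ 317 ≈ 3.47%.
So the inventory count increased by 3.47%.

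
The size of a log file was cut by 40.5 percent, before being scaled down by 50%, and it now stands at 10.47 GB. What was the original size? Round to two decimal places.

Undoing the 50% decrease: 10.47 ÷ 0.5 = 20.94.
Undoing the 40.5% decrease: 20.94 ÷ 0.595 ≈ 35.19 GB.

35.19 GB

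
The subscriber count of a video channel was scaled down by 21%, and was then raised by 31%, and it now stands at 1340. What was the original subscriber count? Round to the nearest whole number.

1295

Undoing the 31% increase: 1340 ÷ 1.31 ≈ 1022.900763.
Undoing the 21% decrease: 1022.900763 ÷ 0.79 ≈ 1295.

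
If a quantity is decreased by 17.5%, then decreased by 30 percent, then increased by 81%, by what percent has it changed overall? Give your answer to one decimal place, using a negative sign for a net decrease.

4.5%

The combined multiplier is 0.825 × 0.7 × 1.81 = 1.045275.
That corresponds to an increase of 4.5%.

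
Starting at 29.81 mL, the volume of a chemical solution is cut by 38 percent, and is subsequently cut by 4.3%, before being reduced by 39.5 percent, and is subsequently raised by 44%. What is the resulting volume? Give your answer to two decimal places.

15.41 mL

After the 38% decrease: 29.81 × 0.62 = 18.4822.
Apply the 4.3% decrease: 18.4822 × 0.957 = 17.6874654.
39.5% decrease: 17.6874654 × 0.605 = 10.700916567.
Apply the 44% increase: 10.700916567 × 1.44 = 15.40931985648 ≈ 15.41.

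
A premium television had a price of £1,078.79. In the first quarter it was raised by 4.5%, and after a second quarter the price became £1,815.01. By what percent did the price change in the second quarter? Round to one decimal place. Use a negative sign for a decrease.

After the first quarter: £1,078.79 × 1.045 = £1127.33555.
Second-quarter multiplier: £1,815.01 ÷ £1127.33555 ≈ 1.61.
That is a change of 61.0%.

61.0%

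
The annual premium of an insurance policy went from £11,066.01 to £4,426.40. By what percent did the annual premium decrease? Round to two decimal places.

60.00%

Change: £4,426.40 − £11,066.01 = -£6,639.61.
Relative to the original: -£6,639.61 ÷ £11,066.01 ≈ -60.00%.
So the annual premium decreased by 60.00%.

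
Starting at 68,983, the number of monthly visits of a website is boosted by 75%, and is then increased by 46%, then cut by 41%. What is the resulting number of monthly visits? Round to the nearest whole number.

103,988

Each change multiplies by a factor: 1.75 × 1.46 × 0.59 = 1.50745.
68,983 × 1.50745 = 103988.42335 ≈ 103,988.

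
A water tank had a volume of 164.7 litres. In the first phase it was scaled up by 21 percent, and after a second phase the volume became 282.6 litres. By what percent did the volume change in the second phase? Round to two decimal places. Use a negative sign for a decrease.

41.81%

After the first phase: 164.7 × 1.21 = 199.287.
Second-phase multiplier: 282.6 ÷ 199.287 ≈ 1.418055.
That is a change of 41.81%.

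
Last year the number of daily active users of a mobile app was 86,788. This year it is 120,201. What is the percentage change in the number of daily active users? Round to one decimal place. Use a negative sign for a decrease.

38.5%

Change: 120,201 − 86,788 = 33,413.
Relative to the original: 33,413 ÷ 86,788 ≈ 38.5%.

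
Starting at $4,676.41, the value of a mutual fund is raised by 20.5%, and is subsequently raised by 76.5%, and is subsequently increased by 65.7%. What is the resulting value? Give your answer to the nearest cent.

$16,480.37

After the 20.5% increase: $4,676.41 × 1.205 = $5635.07405.
After the 76.5% increase: $5635.07405 × 1.765 = $9945.90569825.
After the 65.7% increase: $9945.90569825 × 1.657 = $16480.36574200025 ≈ $16,480.37.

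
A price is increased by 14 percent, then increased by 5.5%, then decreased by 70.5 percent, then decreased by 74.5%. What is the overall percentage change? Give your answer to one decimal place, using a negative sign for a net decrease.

The combined multiplier is 1.14 × 1.055 × 0.295 × 0.255 = 0.0904731075.
That corresponds to a decrease of 91.0%.

-91.0%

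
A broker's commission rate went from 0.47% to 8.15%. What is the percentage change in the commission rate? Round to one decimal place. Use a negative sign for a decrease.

1634.0%

The change is 8.15 − 0.47 = 7.68 percentage points.
Relative to the original 0.47%, that is 7.68 ÷ 0.47 ≈ 1634.0%.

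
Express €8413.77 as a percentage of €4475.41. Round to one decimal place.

€8413.77 ÷ €4475.41 ≈ 188.0%.

188.0%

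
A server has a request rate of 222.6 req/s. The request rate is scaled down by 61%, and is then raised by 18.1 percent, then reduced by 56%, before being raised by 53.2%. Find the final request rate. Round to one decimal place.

Apply the 61% decrease: 222.6 × 0.39 = 86.814.
18.1% increase: 86.814 × 1.181 = 102.527334.
56% decrease: 102.527334 × 0.44 = 45.11202696.
Apply the 53.2% increase: 45.11202696 × 1.532 = 69.11162530272 ≈ 69.1.

69.1 req/s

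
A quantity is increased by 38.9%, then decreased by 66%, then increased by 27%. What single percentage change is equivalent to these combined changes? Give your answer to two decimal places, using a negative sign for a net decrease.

The combined multiplier is 1.389 × 0.34 × 1.27 = 0.5997702.
That corresponds to a decrease of 40.02%.

-40.02%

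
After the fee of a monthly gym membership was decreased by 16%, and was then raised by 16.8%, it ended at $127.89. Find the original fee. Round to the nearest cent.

The overall multiplier applied was 0.84 × 1.168 = 0.98112.
So the original fee was $127.89 ÷ 0.98112 ≈ $130.35.

$130.35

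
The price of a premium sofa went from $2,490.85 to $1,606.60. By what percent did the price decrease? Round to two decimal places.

35.50%

Change: $1,606.60 − $2,490.85 = -$884.25.
Relative to the original: -$884.25 ÷ $2,490.85 ≈ -35.50%.
So the price decreased by 35.50%.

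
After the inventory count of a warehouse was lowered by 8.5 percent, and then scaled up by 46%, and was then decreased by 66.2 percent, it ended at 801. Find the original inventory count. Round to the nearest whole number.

1774

The overall multiplier applied was 0.915 × 1.46 × 0.338 = 0.4515342.
So the original inventory count was 801 ÷ 0.4515342 ≈ 1774.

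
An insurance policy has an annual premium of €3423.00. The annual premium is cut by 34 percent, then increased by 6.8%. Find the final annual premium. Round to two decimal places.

€2412.80

34% decrease: €3423.00 × 0.66 = €2259.18.
After the 6.8% increase: €2259.18 × 1.068 = €2412.80424 ≈ €2412.80.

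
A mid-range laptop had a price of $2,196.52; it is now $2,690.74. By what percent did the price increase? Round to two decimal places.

22.50%

Change: $2,690.74 − $2,196.52 = $494.22.
Relative to the original: $494.22 ÷ $2,196.52 ≈ 22.50%.
So the price increased by 22.50%.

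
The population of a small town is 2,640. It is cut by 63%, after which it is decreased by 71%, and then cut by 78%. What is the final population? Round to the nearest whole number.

62

Apply the 63% decrease: 2,640 × 0.37 = 976.8.
Apply the 71% decrease: 976.8 × 0.29 = 283.272.
Apply the 78% decrease: 283.272 × 0.22 = 62.31984 ≈ 62.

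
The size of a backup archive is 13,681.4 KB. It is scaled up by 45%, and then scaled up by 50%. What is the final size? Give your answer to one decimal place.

Apply the 45% increase: 13,681.4 × 1.45 = 19838.03.
Apply the 50% increase: 19838.03 × 1.5 = 29757.045 ≈ 29,757.0.

29,757.0 KB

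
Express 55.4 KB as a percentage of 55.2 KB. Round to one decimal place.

100.4%

55.4 KB ÷ 55.2 KB ≈ 100.4%.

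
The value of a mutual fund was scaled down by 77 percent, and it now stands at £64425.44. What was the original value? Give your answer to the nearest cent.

£280110.61

The overall multiplier applied was 0.23.
So the original value was £64425.44 ÷ 0.23 ≈ £280110.61.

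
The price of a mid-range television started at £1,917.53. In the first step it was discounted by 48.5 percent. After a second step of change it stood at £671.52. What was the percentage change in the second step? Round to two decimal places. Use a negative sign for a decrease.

After the first step: £1,917.53 × 0.515 = £987.52795.
Second-step multiplier: £671.52 ÷ £987.52795 ≈ 0.680001.
That is a change of -32.00%.

-32.00%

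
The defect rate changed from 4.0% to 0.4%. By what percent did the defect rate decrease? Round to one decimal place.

The change is 0.4 − 4.0 = -3.6 percentage points.
Relative to the original 4.0%, that is -3.6 ÷ 4.0 = -90.0%.
So the defect rate fell by 90.0%.

90.0%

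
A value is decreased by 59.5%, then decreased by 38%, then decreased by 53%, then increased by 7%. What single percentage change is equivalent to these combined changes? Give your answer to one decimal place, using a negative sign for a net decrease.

-87.4%

A 59.5% decrease multiplies by 0.405.
Then a 38% decrease: 0.405 × 0.62 = 0.2511.
Then a 53% decrease: 0.2511 × 0.47 = 0.118017.
Then a 7% increase: 0.118017 × 1.07 = 0.12627819.
Overall factor 0.12627819, i.e. -87.4%.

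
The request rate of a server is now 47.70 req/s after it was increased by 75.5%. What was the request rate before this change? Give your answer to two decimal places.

27.18 req/s

The overall multiplier applied was 1.755.
So the original request rate was 47.70 ÷ 1.755 ≈ 27.18 req/s.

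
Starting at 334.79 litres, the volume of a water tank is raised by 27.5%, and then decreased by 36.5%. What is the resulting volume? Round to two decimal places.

Apply the 27.5% increase: 334.79 × 1.275 = 426.85725.
36.5% decrease: 426.85725 × 0.635 = 271.05435375 ≈ 271.05.

271.05 litres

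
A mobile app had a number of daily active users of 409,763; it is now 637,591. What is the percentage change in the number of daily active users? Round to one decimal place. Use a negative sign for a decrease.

Change: 637,591 − 409,763 = 227,828.
Relative to the original: 227,828 ÷ 409,763 ≈ 55.6%.

55.6%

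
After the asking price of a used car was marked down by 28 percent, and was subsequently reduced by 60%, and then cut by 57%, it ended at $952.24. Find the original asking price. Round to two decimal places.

$7,689.28

The overall multiplier applied was 0.72 × 0.4 × 0.43 = 0.12384.
So the original asking price was $952.24 ÷ 0.12384 ≈ $7,689.28.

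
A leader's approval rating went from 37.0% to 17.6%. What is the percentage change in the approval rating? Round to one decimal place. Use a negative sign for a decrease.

The change is 17.6 − 37.0 = -19.4 percentage points.
Relative to the original 37.0%, that is -19.4 ÷ 37.0 ≈ -52.4%.

-52.4%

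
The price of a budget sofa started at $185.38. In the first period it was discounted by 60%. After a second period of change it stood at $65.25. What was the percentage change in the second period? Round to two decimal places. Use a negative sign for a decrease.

-12.01%

After the first period: $185.38 × 0.4 = $74.152.
Second-period multiplier: $65.25 ÷ $74.152 ≈ 0.879949.
That is a change of -12.01%.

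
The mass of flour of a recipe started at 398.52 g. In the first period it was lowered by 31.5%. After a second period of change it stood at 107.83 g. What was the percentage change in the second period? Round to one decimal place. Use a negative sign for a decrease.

-60.5%

After the first period: 398.52 × 0.685 = 272.9862.
Second-period multiplier: 107.83 ÷ 272.9862 ≈ 0.395.
That is a change of -60.5%.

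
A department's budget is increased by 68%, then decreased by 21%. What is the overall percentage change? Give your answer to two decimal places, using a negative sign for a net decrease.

32.72%

A 68% increase multiplies by 1.68.
Then a 21% decrease: 1.68 × 0.79 = 1.3272.
Overall factor 1.3272, i.e. 32.72%.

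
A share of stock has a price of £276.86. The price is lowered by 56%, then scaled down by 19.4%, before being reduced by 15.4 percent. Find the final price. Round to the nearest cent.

Each change multiplies by a factor: 0.44 × 0.806 × 0.846 = 0.30002544.
£276.86 × 0.30002544 = £83.0650433184 ≈ £83.07.

£83.07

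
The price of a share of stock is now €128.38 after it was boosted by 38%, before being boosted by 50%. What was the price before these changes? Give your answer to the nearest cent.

€62.02

Undoing the 50% increase: €128.38 ÷ 1.5 ≈ €85.586667.
Undoing the 38% increase: €85.586667 ÷ 1.38 ≈ €62.02.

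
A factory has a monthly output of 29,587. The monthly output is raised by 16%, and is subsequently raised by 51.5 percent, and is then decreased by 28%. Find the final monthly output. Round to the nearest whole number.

Each change multiplies by a factor: 1.16 × 1.515 × 0.72 = 1.265328.
29,587 × 1.265328 = 37437.259536 ≈ 37,437.

37,437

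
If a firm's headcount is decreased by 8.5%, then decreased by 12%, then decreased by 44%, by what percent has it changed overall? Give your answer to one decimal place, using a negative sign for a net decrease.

The combined multiplier is 0.915 × 0.88 × 0.56 = 0.450912.
That corresponds to a decrease of 54.9%.

-54.9%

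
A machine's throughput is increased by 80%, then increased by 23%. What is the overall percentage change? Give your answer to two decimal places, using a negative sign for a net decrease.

121.40%

An 80% increase multiplies by 1.8.
Then a 23% increase: 1.8 × 1.23 = 2.214.
Overall factor 2.214, i.e. 121.40%.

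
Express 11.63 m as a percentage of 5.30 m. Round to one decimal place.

219.4%

11.63 m ÷ 5.30 m ≈ 219.4%.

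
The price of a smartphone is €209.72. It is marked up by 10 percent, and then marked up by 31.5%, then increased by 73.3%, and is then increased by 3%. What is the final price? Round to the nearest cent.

After the 10% increase: €209.72 × 1.1 = €230.692.
31.5% increase: €230.692 × 1.315 = €303.35998.
Apply the 73.3% increase: €303.35998 × 1.733 = €525.72284534.
After the 3% increase: €525.72284534 × 1.03 = €541.4945307002 ≈ €541.49.

€541.49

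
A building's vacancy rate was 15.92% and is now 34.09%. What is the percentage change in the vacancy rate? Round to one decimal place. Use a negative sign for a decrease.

The change is 34.09 − 15.92 = 18.17 percentage points.
Relative to the original 15.92%, that is 18.17 ÷ 15.92 ≈ 114.1%.

114.1%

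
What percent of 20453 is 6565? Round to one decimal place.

6565 ÷ 20453 ≈ 32.1%.

32.1%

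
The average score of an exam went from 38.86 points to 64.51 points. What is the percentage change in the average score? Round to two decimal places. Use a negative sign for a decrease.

Change: 64.51 − 38.86 = 25.65.
Relative to the original: 25.65 ÷ 38.86 ≈ 66.01%.

66.01%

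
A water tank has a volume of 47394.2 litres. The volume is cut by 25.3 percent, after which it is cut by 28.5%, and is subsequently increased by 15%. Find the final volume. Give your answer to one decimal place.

29110.5 litres

25.3% decrease: 47394.2 × 0.747 = 35403.4674.
28.5% decrease: 35403.4674 × 0.715 = 25313.479191.
After the 15% increase: 25313.479191 × 1.15 = 29110.50106965 ≈ 29110.5.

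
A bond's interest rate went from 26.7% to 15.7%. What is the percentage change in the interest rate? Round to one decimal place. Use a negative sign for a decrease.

-41.2%

The change is 15.7 − 26.7 = -11.0 percentage points.
Relative to the original 26.7%, that is -11.0 ÷ 26.7 ≈ -41.2%.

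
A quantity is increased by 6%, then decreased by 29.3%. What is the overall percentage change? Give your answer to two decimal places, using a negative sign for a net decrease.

A 6% increase multiplies by 1.06.
Then a 29.3% decrease: 1.06 × 0.707 = 0.74942.
Overall factor 0.74942, i.e. -25.06%.

-25.06%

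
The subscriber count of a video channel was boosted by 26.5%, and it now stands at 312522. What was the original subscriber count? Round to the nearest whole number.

The overall multiplier applied was 1.265.
So the original subscriber count was 312522 ÷ 1.265 ≈ 247053.

247053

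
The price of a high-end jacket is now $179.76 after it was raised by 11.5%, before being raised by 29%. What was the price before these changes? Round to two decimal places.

Undoing the 29% increase: $179.76 ÷ 1.29 ≈ $139.348837.
Undoing the 11.5% increase: $139.348837 ÷ 1.115 ≈ $124.98.

$124.98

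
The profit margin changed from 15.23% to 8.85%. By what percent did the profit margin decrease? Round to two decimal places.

The change is 8.85 − 15.23 = -6.38 percentage points.
Relative to the original 15.23%, that is -6.38 ÷ 15.23 ≈ -41.89%.
So the profit margin fell by 41.89%.

41.89%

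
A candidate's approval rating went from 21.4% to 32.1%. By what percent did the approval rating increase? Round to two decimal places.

The change is 32.1 − 21.4 = 10.7 percentage points.
Relative to the original 21.4%, that is 10.7 ÷ 21.4 = 50.00%.
So the approval rating rose by 50.00%.

50.00%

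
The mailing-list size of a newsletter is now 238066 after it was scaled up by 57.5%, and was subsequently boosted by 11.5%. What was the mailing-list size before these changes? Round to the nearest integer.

135563

The overall multiplier applied was 1.575 × 1.115 = 1.756125.
So the original mailing-list size was 238066 ÷ 1.756125 ≈ 135563.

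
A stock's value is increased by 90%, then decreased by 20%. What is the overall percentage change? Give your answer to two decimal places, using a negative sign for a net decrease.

52.00%

The combined multiplier is 1.9 × 0.8 = 1.52.
That corresponds to an increase of 52.00%.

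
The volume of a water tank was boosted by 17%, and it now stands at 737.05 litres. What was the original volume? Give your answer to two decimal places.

The overall multiplier applied was 1.17.
So the original volume was 737.05 ÷ 1.17 ≈ 629.96 litres.

629.96 litres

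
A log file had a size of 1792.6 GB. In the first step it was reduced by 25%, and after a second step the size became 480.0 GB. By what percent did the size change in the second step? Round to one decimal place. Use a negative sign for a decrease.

After the first step: 1792.6 × 0.75 = 1344.45.
Second-step multiplier: 480.0 ÷ 1344.45 ≈ 0.35702.
That is a change of -64.3%.

-64.3%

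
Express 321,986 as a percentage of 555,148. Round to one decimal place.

321,986 ÷ 555,148 ≈ 58.0%.

58.0%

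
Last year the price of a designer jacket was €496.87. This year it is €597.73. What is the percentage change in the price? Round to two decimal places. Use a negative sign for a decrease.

Change: €597.73 − €496.87 = €100.86.
Relative to the original: €100.86 ÷ €496.87 ≈ 20.30%.

20.30%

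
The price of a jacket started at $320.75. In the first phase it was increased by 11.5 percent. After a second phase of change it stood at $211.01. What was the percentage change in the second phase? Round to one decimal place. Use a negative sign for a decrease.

-41.0%

After the first phase: $320.75 × 1.115 = $357.63625.
Second-phase multiplier: $211.01 ÷ $357.63625 ≈ 0.59001.
That is a change of -41.0%.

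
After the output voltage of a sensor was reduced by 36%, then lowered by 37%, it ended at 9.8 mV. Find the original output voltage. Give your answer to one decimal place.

The overall multiplier applied was 0.64 × 0.63 = 0.4032.
So the original output voltage was 9.8 ÷ 0.4032 ≈ 24.3 mV.

24.3 mV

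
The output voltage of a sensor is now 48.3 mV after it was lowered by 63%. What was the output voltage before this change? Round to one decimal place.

130.5 mV

The overall multiplier applied was 0.37.
So the original output voltage was 48.3 ÷ 0.37 ≈ 130.5 mV.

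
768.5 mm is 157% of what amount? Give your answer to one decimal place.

489.5 mm

768.5 mm ÷ 1.57 ≈ 489.5 mm.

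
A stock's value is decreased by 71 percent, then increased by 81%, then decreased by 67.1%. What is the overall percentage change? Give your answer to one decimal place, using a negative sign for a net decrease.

A 71% decrease multiplies by 0.29.
Then an 81% increase: 0.29 × 1.81 = 0.5249.
Then a 67.1% decrease: 0.5249 × 0.329 = 0.1726921.
Overall factor 0.1726921, i.e. -82.7%.

-82.7%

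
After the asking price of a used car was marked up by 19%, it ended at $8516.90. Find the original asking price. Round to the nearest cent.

The overall multiplier applied was 1.19.
So the original asking price was $8516.90 ÷ 1.19 ≈ $7157.06.

$7157.06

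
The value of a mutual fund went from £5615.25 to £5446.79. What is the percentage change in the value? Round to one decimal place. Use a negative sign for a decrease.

-3.0%

Change: £5446.79 − £5615.25 = -£168.46.
Relative to the original: -£168.46 ÷ £5615.25 ≈ -3.0%.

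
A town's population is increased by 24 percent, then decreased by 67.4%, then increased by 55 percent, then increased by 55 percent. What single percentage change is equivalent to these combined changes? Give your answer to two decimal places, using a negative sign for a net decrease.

-2.88%

A 24% increase multiplies by 1.24.
Then a 67.4% decrease: 1.24 × 0.326 = 0.40424.
Then a 55% increase: 0.40424 × 1.55 = 0.626572.
Then a 55% increase: 0.626572 × 1.55 = 0.9711866.
Overall factor 0.9711866, i.e. -2.88%.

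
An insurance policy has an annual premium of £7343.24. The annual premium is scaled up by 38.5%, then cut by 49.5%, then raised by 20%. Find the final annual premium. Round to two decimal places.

After the 38.5% increase: £7343.24 × 1.385 = £10170.3874.
Apply the 49.5% decrease: £10170.3874 × 0.505 = £5136.045637.
20% increase: £5136.045637 × 1.2 = £6163.2547644 ≈ £6163.25.

£6163.25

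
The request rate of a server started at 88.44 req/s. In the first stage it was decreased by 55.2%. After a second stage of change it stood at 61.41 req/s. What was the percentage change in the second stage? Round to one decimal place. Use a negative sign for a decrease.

55.0%

After the first stage: 88.44 × 0.448 = 39.62112.
Second-stage multiplier: 61.41 ÷ 39.62112 ≈ 1.54993.
That is a change of 55.0%.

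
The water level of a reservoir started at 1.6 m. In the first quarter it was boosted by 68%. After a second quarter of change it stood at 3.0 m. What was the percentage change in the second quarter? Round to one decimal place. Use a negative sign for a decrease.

11.6%

After the first quarter: 1.6 × 1.68 = 2.688.
Second-quarter multiplier: 3.0 ÷ 2.688 ≈ 1.11607.
That is a change of 11.6%.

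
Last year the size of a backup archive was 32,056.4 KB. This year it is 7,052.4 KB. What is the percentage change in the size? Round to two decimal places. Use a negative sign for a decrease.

Change: 7,052.4 − 32,056.4 = -25,004.0.
Relative to the original: -25,004.0 ÷ 32,056.4 ≈ -78.00%.

-78.00%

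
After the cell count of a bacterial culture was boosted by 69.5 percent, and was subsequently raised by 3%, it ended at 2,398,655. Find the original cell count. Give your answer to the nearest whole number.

The overall multiplier applied was 1.695 × 1.03 = 1.74585.
So the original cell count was 2,398,655 ÷ 1.74585 ≈ 1,373,918.

1,373,918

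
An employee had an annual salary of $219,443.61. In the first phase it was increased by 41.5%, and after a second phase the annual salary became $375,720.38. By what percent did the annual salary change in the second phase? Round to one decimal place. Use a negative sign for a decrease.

21.0%

After the first phase: $219,443.61 × 1.415 = $310512.70815.
Second-phase multiplier: $375,720.38 ÷ $310512.70815 ≈ 1.21.
That is a change of 21.0%.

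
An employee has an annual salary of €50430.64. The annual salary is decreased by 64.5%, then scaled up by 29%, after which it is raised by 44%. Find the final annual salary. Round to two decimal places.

€33256.38

64.5% decrease: €50430.64 × 0.355 = €17902.8772.
29% increase: €17902.8772 × 1.29 = €23094.711588.
44% increase: €23094.711588 × 1.44 = €33256.38468672 ≈ €33256.38.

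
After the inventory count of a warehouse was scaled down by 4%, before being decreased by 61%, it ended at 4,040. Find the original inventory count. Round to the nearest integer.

Undoing the 61% decrease: 4,040 ÷ 0.39 ≈ 10358.974359.
Undoing the 4% decrease: 10358.974359 ÷ 0.96 ≈ 10,791.

10,791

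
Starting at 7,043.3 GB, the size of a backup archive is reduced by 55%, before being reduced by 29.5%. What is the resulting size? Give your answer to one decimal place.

2,234.5 GB

Apply the 55% decrease: 7,043.3 × 0.45 = 3169.485.
After the 29.5% decrease: 3169.485 × 0.705 = 2234.486925 ≈ 2,234.5.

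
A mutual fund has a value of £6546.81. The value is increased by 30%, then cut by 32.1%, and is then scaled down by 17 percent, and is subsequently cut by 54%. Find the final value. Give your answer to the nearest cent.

£2206.37

Each change multiplies by a factor: 1.3 × 0.679 × 0.83 × 0.46 = 0.33701486.
£6546.81 × 0.33701486 = £2206.3722555966 ≈ £2206.37.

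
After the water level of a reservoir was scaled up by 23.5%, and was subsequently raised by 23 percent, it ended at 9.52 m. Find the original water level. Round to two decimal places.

The overall multiplier applied was 1.235 × 1.23 = 1.51905.
So the original water level was 9.52 ÷ 1.51905 ≈ 6.27 m.

6.27 m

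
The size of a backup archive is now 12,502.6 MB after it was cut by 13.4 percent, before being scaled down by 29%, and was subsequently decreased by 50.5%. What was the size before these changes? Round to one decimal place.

41,078.9 MB

Undoing the 50.5% decrease: 12,502.6 ÷ 0.495 ≈ 25257.777778.
Undoing the 29% decrease: 25257.777778 ÷ 0.71 ≈ 35574.334899.
Undoing the 13.4% decrease: 35574.334899 ÷ 0.866 ≈ 41,078.9 MB.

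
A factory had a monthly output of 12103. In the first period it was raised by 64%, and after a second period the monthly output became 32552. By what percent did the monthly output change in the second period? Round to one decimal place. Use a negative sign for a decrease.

64.0%

After the first period: 12103 × 1.64 = 19848.92.
Second-period multiplier: 32552 ÷ 19848.92 ≈ 1.63999.
That is a change of 64.0%.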